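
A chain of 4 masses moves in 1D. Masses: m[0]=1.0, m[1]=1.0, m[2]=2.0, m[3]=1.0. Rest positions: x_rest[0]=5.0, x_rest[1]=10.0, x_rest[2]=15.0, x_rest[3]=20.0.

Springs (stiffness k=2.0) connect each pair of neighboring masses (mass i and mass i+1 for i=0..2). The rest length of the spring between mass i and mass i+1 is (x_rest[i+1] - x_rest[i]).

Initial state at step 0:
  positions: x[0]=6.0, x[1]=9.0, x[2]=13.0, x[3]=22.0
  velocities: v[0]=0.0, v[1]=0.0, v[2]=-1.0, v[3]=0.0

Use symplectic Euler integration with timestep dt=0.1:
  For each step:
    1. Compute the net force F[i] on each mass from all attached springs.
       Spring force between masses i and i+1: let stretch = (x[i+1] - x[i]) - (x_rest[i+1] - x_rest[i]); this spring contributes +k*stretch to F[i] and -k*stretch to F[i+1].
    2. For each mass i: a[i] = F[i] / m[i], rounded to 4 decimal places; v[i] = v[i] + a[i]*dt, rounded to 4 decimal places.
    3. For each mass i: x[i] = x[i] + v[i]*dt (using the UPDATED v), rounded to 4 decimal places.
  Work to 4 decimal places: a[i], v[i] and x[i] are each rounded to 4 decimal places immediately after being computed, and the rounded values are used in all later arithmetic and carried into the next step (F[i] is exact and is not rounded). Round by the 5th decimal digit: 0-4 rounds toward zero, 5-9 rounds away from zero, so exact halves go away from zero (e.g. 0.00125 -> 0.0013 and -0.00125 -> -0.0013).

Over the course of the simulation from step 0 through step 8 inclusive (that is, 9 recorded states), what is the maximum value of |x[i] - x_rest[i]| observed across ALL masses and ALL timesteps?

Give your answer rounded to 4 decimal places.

Answer: 2.0500

Derivation:
Step 0: x=[6.0000 9.0000 13.0000 22.0000] v=[0.0000 0.0000 -1.0000 0.0000]
Step 1: x=[5.9600 9.0200 12.9500 21.9200] v=[-0.4000 0.2000 -0.5000 -0.8000]
Step 2: x=[5.8812 9.0574 12.9504 21.7606] v=[-0.7880 0.3740 0.0040 -1.5940]
Step 3: x=[5.7659 9.1091 13.0000 21.5250] v=[-1.1528 0.5174 0.4957 -2.3560]
Step 4: x=[5.6175 9.1718 13.0959 21.2189] v=[-1.4842 0.6269 0.9591 -3.0610]
Step 5: x=[5.4402 9.2419 13.2338 20.8503] v=[-1.7733 0.7009 1.3790 -3.6856]
Step 6: x=[5.2389 9.3158 13.4080 20.4294] v=[-2.0130 0.7389 1.7415 -4.2089]
Step 7: x=[5.0191 9.3900 13.6114 19.9681] v=[-2.1976 0.7420 2.0344 -4.6132]
Step 8: x=[4.7868 9.4612 13.8362 19.4797] v=[-2.3234 0.7121 2.2479 -4.8845]
Max displacement = 2.0500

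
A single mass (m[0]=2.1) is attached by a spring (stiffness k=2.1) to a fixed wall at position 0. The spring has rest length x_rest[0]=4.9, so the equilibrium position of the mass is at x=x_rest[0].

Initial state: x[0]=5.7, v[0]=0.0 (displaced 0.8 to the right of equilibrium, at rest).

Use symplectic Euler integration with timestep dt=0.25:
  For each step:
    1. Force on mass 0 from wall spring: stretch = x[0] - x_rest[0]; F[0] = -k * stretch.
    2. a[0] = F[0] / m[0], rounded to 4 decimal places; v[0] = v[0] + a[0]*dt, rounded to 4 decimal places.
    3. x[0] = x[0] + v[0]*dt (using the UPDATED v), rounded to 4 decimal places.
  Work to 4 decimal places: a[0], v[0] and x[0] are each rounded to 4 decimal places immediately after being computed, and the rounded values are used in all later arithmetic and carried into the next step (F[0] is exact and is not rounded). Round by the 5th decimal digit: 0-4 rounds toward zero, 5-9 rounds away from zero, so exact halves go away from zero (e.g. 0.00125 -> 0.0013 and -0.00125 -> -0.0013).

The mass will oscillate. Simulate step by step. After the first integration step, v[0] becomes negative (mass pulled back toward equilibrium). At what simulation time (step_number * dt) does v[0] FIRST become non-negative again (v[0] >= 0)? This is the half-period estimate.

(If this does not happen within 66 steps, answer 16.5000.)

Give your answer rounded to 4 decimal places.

Answer: 3.2500

Derivation:
Step 0: x=[5.7000] v=[0.0000]
Step 1: x=[5.6500] v=[-0.2000]
Step 2: x=[5.5531] v=[-0.3875]
Step 3: x=[5.4154] v=[-0.5508]
Step 4: x=[5.2455] v=[-0.6797]
Step 5: x=[5.0540] v=[-0.7661]
Step 6: x=[4.8529] v=[-0.8046]
Step 7: x=[4.6547] v=[-0.7928]
Step 8: x=[4.4718] v=[-0.7315]
Step 9: x=[4.3157] v=[-0.6245]
Step 10: x=[4.1961] v=[-0.4784]
Step 11: x=[4.1205] v=[-0.3024]
Step 12: x=[4.0936] v=[-0.1075]
Step 13: x=[4.1171] v=[0.0941]
First v>=0 after going negative at step 13, time=3.2500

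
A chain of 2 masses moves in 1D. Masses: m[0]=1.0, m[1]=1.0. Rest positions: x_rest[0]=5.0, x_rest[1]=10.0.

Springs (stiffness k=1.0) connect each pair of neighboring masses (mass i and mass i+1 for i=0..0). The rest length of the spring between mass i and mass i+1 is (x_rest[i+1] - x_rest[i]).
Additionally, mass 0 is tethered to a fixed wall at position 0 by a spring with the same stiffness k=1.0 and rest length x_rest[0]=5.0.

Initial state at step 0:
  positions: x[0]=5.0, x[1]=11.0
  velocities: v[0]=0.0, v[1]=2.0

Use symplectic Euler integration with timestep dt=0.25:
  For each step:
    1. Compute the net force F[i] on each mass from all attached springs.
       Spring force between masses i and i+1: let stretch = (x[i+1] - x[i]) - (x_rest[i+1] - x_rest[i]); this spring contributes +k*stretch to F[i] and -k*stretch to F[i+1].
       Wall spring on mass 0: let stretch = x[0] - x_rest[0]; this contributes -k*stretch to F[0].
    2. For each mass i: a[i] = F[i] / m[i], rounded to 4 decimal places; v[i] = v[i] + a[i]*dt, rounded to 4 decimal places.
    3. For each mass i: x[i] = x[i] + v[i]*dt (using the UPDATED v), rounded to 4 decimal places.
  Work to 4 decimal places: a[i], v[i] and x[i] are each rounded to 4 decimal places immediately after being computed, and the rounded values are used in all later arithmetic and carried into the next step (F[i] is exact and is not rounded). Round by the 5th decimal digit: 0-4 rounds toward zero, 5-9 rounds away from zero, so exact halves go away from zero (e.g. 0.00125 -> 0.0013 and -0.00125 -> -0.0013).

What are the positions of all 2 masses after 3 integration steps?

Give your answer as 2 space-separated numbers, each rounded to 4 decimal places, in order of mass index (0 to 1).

Answer: 5.4375 12.0418

Derivation:
Step 0: x=[5.0000 11.0000] v=[0.0000 2.0000]
Step 1: x=[5.0625 11.4375] v=[0.2500 1.7500]
Step 2: x=[5.2070 11.7891] v=[0.5781 1.4063]
Step 3: x=[5.4375 12.0418] v=[0.9219 1.0108]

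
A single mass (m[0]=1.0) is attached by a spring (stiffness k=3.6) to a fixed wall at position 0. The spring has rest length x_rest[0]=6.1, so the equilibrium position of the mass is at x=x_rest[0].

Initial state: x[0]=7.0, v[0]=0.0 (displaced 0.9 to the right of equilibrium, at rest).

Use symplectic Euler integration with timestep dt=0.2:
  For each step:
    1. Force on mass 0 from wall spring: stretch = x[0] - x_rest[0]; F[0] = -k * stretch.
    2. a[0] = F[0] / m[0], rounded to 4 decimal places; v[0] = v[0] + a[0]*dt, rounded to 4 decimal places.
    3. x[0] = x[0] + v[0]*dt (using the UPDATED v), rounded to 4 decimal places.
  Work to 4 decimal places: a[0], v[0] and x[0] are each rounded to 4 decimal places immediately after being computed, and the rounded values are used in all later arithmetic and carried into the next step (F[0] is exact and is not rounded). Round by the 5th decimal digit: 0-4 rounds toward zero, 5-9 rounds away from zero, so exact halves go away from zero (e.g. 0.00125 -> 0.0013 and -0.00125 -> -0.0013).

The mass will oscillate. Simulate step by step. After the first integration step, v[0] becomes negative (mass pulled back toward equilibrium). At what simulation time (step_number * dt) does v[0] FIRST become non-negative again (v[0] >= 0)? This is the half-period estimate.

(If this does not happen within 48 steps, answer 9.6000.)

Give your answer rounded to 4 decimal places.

Answer: 1.8000

Derivation:
Step 0: x=[7.0000] v=[0.0000]
Step 1: x=[6.8704] v=[-0.6480]
Step 2: x=[6.6299] v=[-1.2027]
Step 3: x=[6.3131] v=[-1.5842]
Step 4: x=[5.9656] v=[-1.7376]
Step 5: x=[5.6374] v=[-1.6408]
Step 6: x=[5.3759] v=[-1.3077]
Step 7: x=[5.2186] v=[-0.7863]
Step 8: x=[5.1883] v=[-0.1517]
Step 9: x=[5.2892] v=[0.5047]
First v>=0 after going negative at step 9, time=1.8000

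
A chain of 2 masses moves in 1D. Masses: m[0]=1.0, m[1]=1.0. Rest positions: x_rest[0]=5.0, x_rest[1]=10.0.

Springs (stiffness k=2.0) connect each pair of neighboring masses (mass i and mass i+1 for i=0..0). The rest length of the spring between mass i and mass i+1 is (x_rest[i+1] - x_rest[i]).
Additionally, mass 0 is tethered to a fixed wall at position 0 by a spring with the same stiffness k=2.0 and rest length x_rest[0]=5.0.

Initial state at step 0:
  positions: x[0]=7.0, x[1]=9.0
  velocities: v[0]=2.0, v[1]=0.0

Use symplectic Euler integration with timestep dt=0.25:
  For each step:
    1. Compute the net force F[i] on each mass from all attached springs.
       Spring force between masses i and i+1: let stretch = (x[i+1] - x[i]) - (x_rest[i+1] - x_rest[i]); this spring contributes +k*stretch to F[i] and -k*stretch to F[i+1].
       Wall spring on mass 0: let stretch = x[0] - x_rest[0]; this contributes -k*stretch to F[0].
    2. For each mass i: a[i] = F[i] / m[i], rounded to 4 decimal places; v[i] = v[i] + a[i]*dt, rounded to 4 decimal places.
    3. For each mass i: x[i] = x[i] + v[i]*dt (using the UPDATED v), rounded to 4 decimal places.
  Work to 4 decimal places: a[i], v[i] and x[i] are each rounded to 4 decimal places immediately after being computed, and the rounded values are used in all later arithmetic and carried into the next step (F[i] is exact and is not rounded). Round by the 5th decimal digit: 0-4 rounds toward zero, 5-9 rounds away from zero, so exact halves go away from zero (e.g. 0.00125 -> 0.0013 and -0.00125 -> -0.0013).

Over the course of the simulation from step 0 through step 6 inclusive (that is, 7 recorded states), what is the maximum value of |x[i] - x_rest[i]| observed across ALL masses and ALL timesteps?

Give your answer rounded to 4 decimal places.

Step 0: x=[7.0000 9.0000] v=[2.0000 0.0000]
Step 1: x=[6.8750 9.3750] v=[-0.5000 1.5000]
Step 2: x=[6.2031 10.0625] v=[-2.6875 2.7500]
Step 3: x=[5.2383 10.8926] v=[-3.8594 3.3203]
Step 4: x=[4.3255 11.6409] v=[-3.6514 2.9932]
Step 5: x=[3.7864 12.0998] v=[-2.1565 1.8355]
Step 6: x=[3.8132 12.1445] v=[0.1070 0.1788]
Max displacement = 2.1445

Answer: 2.1445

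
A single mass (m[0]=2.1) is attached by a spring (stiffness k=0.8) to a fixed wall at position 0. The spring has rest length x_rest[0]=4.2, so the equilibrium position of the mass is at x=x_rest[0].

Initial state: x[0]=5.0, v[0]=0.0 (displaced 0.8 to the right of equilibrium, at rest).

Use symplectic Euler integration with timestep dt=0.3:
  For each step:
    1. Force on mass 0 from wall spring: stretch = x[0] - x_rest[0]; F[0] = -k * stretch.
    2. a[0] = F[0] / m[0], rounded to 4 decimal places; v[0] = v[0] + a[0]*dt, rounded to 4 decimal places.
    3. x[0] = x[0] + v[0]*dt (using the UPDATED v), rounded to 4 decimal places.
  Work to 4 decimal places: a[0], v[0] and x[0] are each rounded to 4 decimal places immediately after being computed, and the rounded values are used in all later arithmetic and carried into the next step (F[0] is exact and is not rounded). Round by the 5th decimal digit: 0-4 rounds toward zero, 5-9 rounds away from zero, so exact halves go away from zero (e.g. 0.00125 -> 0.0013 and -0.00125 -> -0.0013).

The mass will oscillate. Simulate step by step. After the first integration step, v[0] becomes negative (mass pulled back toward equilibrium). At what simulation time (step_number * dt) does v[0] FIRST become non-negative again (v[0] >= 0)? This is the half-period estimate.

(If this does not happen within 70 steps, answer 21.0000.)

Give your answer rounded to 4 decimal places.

Step 0: x=[5.0000] v=[0.0000]
Step 1: x=[4.9726] v=[-0.0914]
Step 2: x=[4.9187] v=[-0.1797]
Step 3: x=[4.8402] v=[-0.2618]
Step 4: x=[4.7397] v=[-0.3350]
Step 5: x=[4.6207] v=[-0.3967]
Step 6: x=[4.4873] v=[-0.4448]
Step 7: x=[4.3440] v=[-0.4776]
Step 8: x=[4.1958] v=[-0.4941]
Step 9: x=[4.0477] v=[-0.4936]
Step 10: x=[3.9048] v=[-0.4762]
Step 11: x=[3.7721] v=[-0.4425]
Step 12: x=[3.6540] v=[-0.3936]
Step 13: x=[3.5546] v=[-0.3312]
Step 14: x=[3.4774] v=[-0.2574]
Step 15: x=[3.4250] v=[-0.1748]
Step 16: x=[3.3991] v=[-0.0862]
Step 17: x=[3.4007] v=[0.0053]
First v>=0 after going negative at step 17, time=5.1000

Answer: 5.1000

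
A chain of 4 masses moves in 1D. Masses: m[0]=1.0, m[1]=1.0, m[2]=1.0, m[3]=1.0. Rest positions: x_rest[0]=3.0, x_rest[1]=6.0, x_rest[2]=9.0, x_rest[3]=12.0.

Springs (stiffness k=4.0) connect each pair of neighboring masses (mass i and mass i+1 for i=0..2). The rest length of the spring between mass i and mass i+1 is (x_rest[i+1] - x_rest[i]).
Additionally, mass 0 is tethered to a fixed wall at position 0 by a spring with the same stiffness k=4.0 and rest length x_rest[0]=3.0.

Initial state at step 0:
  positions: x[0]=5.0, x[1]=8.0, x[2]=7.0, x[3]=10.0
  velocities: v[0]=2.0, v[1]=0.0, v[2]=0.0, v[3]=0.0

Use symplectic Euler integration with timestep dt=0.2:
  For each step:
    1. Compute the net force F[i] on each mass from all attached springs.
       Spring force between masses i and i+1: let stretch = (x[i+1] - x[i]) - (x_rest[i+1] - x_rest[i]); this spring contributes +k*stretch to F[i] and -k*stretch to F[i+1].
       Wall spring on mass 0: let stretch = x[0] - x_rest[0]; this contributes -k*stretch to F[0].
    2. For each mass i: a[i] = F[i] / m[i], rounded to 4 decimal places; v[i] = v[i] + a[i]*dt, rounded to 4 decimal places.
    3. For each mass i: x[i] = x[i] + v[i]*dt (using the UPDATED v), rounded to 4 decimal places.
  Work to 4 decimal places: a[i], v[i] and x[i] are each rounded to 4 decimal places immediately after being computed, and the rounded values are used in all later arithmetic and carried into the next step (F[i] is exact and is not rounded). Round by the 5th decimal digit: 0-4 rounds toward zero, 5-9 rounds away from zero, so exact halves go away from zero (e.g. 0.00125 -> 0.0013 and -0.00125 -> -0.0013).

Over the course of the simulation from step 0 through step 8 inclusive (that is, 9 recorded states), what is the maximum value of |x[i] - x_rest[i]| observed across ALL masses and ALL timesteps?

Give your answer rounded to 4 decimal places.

Answer: 2.7870

Derivation:
Step 0: x=[5.0000 8.0000 7.0000 10.0000] v=[2.0000 0.0000 0.0000 0.0000]
Step 1: x=[5.0800 7.3600 7.6400 10.0000] v=[0.4000 -3.2000 3.2000 0.0000]
Step 2: x=[4.7120 6.4000 8.6128 10.1024] v=[-1.8400 -4.8000 4.8640 0.5120]
Step 3: x=[3.8602 5.5240 9.4699 10.4465] v=[-4.2592 -4.3802 4.2854 1.7203]
Step 4: x=[2.6569 5.0131 9.8519 11.1143] v=[-6.0163 -2.5545 1.9100 3.3390]
Step 5: x=[1.4055 4.8994 9.6617 12.0601] v=[-6.2569 -0.5684 -0.9511 4.7291]
Step 6: x=[0.4883 4.9887 9.0933 13.1022] v=[-4.5862 0.4463 -2.8422 5.2104]
Step 7: x=[0.2130 5.0146 8.5095 13.9829] v=[-1.3765 0.1297 -2.9188 4.4033]
Step 8: x=[0.6719 4.8315 8.2423 14.4678] v=[2.2944 -0.9157 -1.3360 2.4246]
Max displacement = 2.7870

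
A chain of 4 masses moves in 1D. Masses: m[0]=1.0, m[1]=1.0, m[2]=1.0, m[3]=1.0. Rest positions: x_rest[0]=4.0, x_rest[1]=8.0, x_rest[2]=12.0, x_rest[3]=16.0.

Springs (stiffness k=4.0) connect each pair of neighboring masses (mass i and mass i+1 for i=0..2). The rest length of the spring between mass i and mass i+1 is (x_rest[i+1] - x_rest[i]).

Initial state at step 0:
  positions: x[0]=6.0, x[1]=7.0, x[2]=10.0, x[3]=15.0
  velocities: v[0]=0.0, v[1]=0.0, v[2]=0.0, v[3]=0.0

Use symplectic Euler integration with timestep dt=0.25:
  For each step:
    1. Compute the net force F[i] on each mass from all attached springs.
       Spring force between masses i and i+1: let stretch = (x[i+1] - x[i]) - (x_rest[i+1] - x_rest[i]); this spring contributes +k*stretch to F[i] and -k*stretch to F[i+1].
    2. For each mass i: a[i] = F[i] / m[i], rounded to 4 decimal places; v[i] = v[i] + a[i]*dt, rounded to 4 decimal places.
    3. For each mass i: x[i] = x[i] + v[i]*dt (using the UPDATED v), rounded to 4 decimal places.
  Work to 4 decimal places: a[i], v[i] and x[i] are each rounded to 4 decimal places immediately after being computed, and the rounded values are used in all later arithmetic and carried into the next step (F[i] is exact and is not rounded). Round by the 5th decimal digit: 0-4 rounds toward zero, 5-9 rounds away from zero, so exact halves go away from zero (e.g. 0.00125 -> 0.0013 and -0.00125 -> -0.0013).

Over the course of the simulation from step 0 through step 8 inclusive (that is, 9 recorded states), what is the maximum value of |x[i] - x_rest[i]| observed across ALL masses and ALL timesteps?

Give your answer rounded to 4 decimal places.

Step 0: x=[6.0000 7.0000 10.0000 15.0000] v=[0.0000 0.0000 0.0000 0.0000]
Step 1: x=[5.2500 7.5000 10.5000 14.7500] v=[-3.0000 2.0000 2.0000 -1.0000]
Step 2: x=[4.0625 8.1875 11.3125 14.4375] v=[-4.7500 2.7500 3.2500 -1.2500]
Step 3: x=[2.9063 8.6250 12.1250 14.3438] v=[-4.6250 1.7500 3.2500 -0.3750]
Step 4: x=[2.1797 8.5078 12.6172 14.6954] v=[-2.9063 -0.4687 1.9688 1.4062]
Step 5: x=[2.0352 7.8360 12.6016 15.5274] v=[-0.5782 -2.6874 -0.0624 3.3280]
Step 6: x=[2.3409 6.9054 12.1261 16.6280] v=[1.2226 -3.7226 -1.9022 4.4022]
Step 7: x=[2.7877 6.1388 11.4709 17.6031] v=[1.7871 -3.0664 -2.6210 3.9003]
Step 8: x=[3.0723 5.8675 11.0157 18.0451] v=[1.1382 -1.0854 -1.8209 1.7681]
Max displacement = 2.1325

Answer: 2.1325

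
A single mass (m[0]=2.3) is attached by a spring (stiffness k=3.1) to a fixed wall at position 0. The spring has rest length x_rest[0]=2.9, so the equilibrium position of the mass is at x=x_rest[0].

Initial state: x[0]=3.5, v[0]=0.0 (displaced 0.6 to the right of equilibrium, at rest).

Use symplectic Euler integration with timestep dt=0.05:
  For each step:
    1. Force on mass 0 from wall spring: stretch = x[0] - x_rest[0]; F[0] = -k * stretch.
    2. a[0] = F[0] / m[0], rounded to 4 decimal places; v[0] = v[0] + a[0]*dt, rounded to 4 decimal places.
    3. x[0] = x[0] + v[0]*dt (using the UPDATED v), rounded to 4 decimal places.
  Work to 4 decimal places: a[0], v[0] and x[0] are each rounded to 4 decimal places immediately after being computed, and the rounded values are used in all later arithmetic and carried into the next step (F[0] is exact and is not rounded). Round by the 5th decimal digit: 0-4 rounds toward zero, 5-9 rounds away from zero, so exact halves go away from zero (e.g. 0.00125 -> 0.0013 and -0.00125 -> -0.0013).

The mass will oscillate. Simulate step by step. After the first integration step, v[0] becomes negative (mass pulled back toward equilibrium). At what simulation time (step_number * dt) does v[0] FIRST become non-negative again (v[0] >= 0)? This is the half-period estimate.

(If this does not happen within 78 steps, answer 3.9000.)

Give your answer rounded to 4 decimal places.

Answer: 2.7500

Derivation:
Step 0: x=[3.5000] v=[0.0000]
Step 1: x=[3.4980] v=[-0.0404]
Step 2: x=[3.4940] v=[-0.0807]
Step 3: x=[3.4880] v=[-0.1207]
Step 4: x=[3.4800] v=[-0.1603]
Step 5: x=[3.4700] v=[-0.1994]
Step 6: x=[3.4581] v=[-0.2378]
Step 7: x=[3.4443] v=[-0.2754]
Step 8: x=[3.4287] v=[-0.3121]
Step 9: x=[3.4113] v=[-0.3477]
Step 10: x=[3.3922] v=[-0.3822]
Step 11: x=[3.3714] v=[-0.4154]
Step 12: x=[3.3490] v=[-0.4472]
Step 13: x=[3.3251] v=[-0.4775]
Step 14: x=[3.2998] v=[-0.5062]
Step 15: x=[3.2731] v=[-0.5331]
Step 16: x=[3.2452] v=[-0.5582]
Step 17: x=[3.2161] v=[-0.5815]
Step 18: x=[3.1860] v=[-0.6028]
Step 19: x=[3.1549] v=[-0.6221]
Step 20: x=[3.1229] v=[-0.6393]
Step 21: x=[3.0902] v=[-0.6543]
Step 22: x=[3.0568] v=[-0.6671]
Step 23: x=[3.0229] v=[-0.6777]
Step 24: x=[2.9886] v=[-0.6860]
Step 25: x=[2.9540] v=[-0.6920]
Step 26: x=[2.9192] v=[-0.6956]
Step 27: x=[2.8844] v=[-0.6969]
Step 28: x=[2.8496] v=[-0.6959]
Step 29: x=[2.8150] v=[-0.6925]
Step 30: x=[2.7807] v=[-0.6868]
Step 31: x=[2.7468] v=[-0.6788]
Step 32: x=[2.7134] v=[-0.6685]
Step 33: x=[2.6806] v=[-0.6559]
Step 34: x=[2.6485] v=[-0.6411]
Step 35: x=[2.6173] v=[-0.6242]
Step 36: x=[2.5870] v=[-0.6052]
Step 37: x=[2.5578] v=[-0.5841]
Step 38: x=[2.5298] v=[-0.5610]
Step 39: x=[2.5030] v=[-0.5361]
Step 40: x=[2.4775] v=[-0.5093]
Step 41: x=[2.4535] v=[-0.4808]
Step 42: x=[2.4310] v=[-0.4507]
Step 43: x=[2.4100] v=[-0.4191]
Step 44: x=[2.3907] v=[-0.3861]
Step 45: x=[2.3731] v=[-0.3518]
Step 46: x=[2.3573] v=[-0.3163]
Step 47: x=[2.3433] v=[-0.2797]
Step 48: x=[2.3312] v=[-0.2422]
Step 49: x=[2.3210] v=[-0.2039]
Step 50: x=[2.3128] v=[-0.1649]
Step 51: x=[2.3065] v=[-0.1253]
Step 52: x=[2.3022] v=[-0.0853]
Step 53: x=[2.3000] v=[-0.0450]
Step 54: x=[2.2998] v=[-0.0046]
Step 55: x=[2.3016] v=[0.0359]
First v>=0 after going negative at step 55, time=2.7500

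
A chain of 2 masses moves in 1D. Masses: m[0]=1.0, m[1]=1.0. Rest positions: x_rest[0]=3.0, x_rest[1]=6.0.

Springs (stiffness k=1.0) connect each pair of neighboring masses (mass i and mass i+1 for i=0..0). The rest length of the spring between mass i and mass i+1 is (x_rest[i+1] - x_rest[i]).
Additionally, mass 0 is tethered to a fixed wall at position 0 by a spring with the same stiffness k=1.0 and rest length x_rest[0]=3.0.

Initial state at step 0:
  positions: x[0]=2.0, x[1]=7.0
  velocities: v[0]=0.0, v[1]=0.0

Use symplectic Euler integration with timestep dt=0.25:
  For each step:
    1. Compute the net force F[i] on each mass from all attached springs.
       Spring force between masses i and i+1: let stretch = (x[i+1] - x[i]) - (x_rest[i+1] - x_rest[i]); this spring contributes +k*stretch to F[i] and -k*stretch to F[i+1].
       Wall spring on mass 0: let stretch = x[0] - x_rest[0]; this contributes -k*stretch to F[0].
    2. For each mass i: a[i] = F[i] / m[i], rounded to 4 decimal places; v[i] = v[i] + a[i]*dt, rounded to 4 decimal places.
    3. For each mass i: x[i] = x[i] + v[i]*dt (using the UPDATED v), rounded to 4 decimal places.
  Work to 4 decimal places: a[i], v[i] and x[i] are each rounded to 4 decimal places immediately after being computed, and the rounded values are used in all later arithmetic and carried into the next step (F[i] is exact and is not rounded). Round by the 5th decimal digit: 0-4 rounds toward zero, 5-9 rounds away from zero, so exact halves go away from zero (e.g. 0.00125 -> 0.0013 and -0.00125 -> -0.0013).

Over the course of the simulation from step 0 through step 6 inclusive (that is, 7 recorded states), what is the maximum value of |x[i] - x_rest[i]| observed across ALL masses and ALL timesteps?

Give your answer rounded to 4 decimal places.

Step 0: x=[2.0000 7.0000] v=[0.0000 0.0000]
Step 1: x=[2.1875 6.8750] v=[0.7500 -0.5000]
Step 2: x=[2.5313 6.6445] v=[1.3750 -0.9219]
Step 3: x=[2.9739 6.3445] v=[1.7705 -1.2002]
Step 4: x=[3.4413 6.0213] v=[1.8697 -1.2929]
Step 5: x=[3.8549 5.7243] v=[1.6544 -1.1879]
Step 6: x=[4.1444 5.4980] v=[1.1580 -0.9053]
Max displacement = 1.1444

Answer: 1.1444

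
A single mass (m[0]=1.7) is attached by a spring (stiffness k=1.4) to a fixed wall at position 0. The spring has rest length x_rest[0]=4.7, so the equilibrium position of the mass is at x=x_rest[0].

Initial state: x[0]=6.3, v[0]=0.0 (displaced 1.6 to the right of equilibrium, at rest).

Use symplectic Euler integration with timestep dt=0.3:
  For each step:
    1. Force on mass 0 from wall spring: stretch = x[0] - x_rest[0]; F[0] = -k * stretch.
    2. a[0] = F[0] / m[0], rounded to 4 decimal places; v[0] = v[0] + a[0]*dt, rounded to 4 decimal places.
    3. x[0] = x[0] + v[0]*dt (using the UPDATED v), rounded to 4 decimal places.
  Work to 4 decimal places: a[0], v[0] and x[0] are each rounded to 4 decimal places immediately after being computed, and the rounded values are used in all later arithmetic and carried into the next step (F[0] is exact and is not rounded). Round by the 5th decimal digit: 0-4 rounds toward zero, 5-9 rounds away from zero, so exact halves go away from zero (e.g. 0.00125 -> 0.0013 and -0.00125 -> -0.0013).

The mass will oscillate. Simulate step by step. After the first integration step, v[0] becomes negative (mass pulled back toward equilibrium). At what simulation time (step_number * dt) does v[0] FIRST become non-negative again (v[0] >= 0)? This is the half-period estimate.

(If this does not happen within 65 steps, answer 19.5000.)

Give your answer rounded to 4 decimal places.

Step 0: x=[6.3000] v=[0.0000]
Step 1: x=[6.1814] v=[-0.3953]
Step 2: x=[5.9530] v=[-0.7613]
Step 3: x=[5.6317] v=[-1.0709]
Step 4: x=[5.2414] v=[-1.3011]
Step 5: x=[4.8109] v=[-1.4349]
Step 6: x=[4.3722] v=[-1.4623]
Step 7: x=[3.9578] v=[-1.3813]
Step 8: x=[3.5984] v=[-1.1979]
Step 9: x=[3.3207] v=[-0.9257]
Step 10: x=[3.1452] v=[-0.5849]
Step 11: x=[3.0850] v=[-0.2008]
Step 12: x=[3.1445] v=[0.1982]
First v>=0 after going negative at step 12, time=3.6000

Answer: 3.6000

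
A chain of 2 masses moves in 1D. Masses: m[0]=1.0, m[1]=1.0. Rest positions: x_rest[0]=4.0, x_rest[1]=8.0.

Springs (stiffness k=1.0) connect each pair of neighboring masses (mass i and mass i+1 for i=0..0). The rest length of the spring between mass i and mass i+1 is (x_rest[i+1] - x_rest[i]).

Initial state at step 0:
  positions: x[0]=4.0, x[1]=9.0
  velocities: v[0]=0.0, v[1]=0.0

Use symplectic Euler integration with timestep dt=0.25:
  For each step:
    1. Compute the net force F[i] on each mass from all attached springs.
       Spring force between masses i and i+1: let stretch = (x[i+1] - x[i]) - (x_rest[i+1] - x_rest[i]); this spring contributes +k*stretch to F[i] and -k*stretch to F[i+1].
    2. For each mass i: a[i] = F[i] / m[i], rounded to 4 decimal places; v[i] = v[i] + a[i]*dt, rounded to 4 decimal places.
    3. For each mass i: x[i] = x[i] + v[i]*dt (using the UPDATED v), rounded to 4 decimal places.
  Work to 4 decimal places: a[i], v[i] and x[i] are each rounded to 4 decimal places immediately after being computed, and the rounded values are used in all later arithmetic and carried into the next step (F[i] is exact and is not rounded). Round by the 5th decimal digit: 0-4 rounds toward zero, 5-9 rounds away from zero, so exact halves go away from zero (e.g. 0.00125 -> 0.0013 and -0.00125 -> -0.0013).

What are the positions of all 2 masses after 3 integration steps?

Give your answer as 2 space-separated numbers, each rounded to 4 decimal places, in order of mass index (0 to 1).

Step 0: x=[4.0000 9.0000] v=[0.0000 0.0000]
Step 1: x=[4.0625 8.9375] v=[0.2500 -0.2500]
Step 2: x=[4.1797 8.8203] v=[0.4688 -0.4688]
Step 3: x=[4.3370 8.6631] v=[0.6290 -0.6290]

Answer: 4.3370 8.6631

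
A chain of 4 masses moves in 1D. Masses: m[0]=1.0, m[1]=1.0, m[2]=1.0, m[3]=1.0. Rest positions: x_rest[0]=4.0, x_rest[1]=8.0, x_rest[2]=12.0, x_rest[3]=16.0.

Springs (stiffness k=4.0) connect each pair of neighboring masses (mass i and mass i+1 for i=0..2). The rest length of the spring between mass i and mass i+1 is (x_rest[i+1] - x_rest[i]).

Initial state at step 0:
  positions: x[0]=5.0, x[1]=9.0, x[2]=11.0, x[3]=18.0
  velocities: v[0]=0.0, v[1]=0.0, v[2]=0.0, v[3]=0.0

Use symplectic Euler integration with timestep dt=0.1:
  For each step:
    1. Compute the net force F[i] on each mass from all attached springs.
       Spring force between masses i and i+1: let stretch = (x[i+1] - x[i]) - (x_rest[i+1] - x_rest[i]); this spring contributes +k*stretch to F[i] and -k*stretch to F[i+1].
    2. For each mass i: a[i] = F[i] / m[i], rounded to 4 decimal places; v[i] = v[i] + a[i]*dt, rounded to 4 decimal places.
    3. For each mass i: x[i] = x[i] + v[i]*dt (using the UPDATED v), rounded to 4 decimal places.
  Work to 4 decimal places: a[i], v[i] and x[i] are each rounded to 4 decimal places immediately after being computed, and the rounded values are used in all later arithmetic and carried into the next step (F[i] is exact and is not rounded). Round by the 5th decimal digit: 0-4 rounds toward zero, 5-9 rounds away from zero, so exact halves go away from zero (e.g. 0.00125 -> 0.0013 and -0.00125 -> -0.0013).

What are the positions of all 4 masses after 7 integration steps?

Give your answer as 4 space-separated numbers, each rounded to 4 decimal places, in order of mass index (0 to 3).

Answer: 4.7264 8.1551 14.1469 15.9718

Derivation:
Step 0: x=[5.0000 9.0000 11.0000 18.0000] v=[0.0000 0.0000 0.0000 0.0000]
Step 1: x=[5.0000 8.9200 11.2000 17.8800] v=[0.0000 -0.8000 2.0000 -1.2000]
Step 2: x=[4.9968 8.7744 11.5760 17.6528] v=[-0.0320 -1.4560 3.7600 -2.2720]
Step 3: x=[4.9847 8.5898 12.0830 17.3425] v=[-0.1210 -1.8464 5.0701 -3.1027]
Step 4: x=[4.9568 8.4007 12.6607 16.9819] v=[-0.2790 -1.8912 5.7766 -3.6065]
Step 5: x=[4.9067 8.2442 13.2408 16.6084] v=[-0.5014 -1.5648 5.8011 -3.7350]
Step 6: x=[4.8301 8.1541 13.7558 16.2602] v=[-0.7664 -0.9012 5.1495 -3.4820]
Step 7: x=[4.7264 8.1551 14.1469 15.9718] v=[-1.0368 0.0099 3.9106 -2.8838]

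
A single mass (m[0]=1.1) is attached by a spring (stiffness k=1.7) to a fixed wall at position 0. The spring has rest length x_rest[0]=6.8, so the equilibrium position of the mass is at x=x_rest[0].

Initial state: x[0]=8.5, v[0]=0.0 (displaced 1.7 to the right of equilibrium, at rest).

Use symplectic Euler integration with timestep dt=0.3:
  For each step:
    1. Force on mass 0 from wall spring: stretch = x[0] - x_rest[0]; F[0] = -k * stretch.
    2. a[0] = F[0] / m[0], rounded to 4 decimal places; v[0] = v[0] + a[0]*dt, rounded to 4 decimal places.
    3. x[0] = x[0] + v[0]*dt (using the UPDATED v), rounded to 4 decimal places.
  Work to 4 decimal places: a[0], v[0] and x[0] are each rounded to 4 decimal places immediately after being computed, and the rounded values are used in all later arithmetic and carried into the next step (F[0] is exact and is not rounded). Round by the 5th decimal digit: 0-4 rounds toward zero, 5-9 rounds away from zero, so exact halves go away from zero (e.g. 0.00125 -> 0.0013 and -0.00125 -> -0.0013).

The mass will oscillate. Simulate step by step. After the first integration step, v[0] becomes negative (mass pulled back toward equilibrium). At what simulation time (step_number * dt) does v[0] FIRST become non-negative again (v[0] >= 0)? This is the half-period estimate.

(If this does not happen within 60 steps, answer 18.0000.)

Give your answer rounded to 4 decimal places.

Answer: 2.7000

Derivation:
Step 0: x=[8.5000] v=[0.0000]
Step 1: x=[8.2635] v=[-0.7882]
Step 2: x=[7.8235] v=[-1.4667]
Step 3: x=[7.2411] v=[-1.9412]
Step 4: x=[6.5974] v=[-2.1457]
Step 5: x=[5.9819] v=[-2.0518]
Step 6: x=[5.4802] v=[-1.6725]
Step 7: x=[5.1620] v=[-1.0606]
Step 8: x=[5.0716] v=[-0.3012]
Step 9: x=[5.2217] v=[0.5002]
First v>=0 after going negative at step 9, time=2.7000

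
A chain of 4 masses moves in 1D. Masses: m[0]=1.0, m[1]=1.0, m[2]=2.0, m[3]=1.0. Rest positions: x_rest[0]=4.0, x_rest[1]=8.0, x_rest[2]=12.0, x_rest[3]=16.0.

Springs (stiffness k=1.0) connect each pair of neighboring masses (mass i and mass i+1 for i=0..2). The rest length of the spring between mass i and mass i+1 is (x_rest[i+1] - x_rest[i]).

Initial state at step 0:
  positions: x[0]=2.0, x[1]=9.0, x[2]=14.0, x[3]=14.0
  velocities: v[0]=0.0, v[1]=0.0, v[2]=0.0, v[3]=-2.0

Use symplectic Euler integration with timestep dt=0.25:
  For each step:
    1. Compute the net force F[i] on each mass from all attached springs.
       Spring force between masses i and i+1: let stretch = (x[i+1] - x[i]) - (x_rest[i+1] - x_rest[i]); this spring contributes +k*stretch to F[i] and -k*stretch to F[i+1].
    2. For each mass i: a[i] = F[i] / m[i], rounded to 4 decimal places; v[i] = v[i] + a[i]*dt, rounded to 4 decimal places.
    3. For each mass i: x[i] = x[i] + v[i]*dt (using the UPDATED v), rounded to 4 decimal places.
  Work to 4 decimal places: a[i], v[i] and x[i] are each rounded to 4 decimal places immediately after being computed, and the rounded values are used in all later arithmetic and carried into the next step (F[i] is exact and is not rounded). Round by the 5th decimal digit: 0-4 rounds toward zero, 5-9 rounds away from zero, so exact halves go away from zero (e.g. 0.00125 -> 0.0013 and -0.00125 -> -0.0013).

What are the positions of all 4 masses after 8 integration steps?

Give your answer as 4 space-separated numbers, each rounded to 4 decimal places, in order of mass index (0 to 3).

Answer: 5.5648 7.0104 9.8769 16.6719

Derivation:
Step 0: x=[2.0000 9.0000 14.0000 14.0000] v=[0.0000 0.0000 0.0000 -2.0000]
Step 1: x=[2.1875 8.8750 13.8438 13.7500] v=[0.7500 -0.5000 -0.6250 -1.0000]
Step 2: x=[2.5430 8.6426 13.5294 13.7559] v=[1.4219 -0.9297 -1.2578 0.0235]
Step 3: x=[3.0297 8.3344 13.0693 13.9976] v=[1.9468 -1.2329 -1.8404 0.9669]
Step 4: x=[3.5980 7.9906 12.4903 14.4313] v=[2.2730 -1.3754 -2.3162 1.7348]
Step 5: x=[4.1908 7.6535 11.8313 14.9937] v=[2.3712 -1.3486 -2.6361 2.2496]
Step 6: x=[4.7500 7.3611 11.1406 15.6085] v=[2.2369 -1.1698 -2.7630 2.4590]
Step 7: x=[5.2224 7.1417 10.4714 16.1940] v=[1.8897 -0.8777 -2.6770 2.3420]
Step 8: x=[5.5648 7.0104 9.8769 16.6719] v=[1.3695 -0.5251 -2.3779 1.9114]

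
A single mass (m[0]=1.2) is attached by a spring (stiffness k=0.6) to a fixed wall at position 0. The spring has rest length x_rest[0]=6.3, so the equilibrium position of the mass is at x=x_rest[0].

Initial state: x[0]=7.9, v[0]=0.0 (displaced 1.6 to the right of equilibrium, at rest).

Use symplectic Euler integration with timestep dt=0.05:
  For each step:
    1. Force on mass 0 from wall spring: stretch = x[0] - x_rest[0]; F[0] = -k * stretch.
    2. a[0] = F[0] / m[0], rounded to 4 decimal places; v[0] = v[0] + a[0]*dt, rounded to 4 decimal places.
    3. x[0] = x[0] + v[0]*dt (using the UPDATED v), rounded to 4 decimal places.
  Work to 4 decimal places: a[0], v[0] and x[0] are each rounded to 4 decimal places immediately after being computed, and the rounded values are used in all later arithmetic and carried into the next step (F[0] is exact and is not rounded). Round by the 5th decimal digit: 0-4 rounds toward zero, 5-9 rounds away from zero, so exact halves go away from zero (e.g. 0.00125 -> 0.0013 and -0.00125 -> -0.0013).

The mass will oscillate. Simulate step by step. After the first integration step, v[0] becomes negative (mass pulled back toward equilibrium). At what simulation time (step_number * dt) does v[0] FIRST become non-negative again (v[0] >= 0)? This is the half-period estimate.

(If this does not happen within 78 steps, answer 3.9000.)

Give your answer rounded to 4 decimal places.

Step 0: x=[7.9000] v=[0.0000]
Step 1: x=[7.8980] v=[-0.0400]
Step 2: x=[7.8940] v=[-0.0800]
Step 3: x=[7.8880] v=[-0.1199]
Step 4: x=[7.8800] v=[-0.1596]
Step 5: x=[7.8700] v=[-0.1991]
Step 6: x=[7.8581] v=[-0.2384]
Step 7: x=[7.8442] v=[-0.2774]
Step 8: x=[7.8284] v=[-0.3160]
Step 9: x=[7.8107] v=[-0.3542]
Step 10: x=[7.7911] v=[-0.3920]
Step 11: x=[7.7696] v=[-0.4293]
Step 12: x=[7.7463] v=[-0.4660]
Step 13: x=[7.7212] v=[-0.5022]
Step 14: x=[7.6943] v=[-0.5377]
Step 15: x=[7.6657] v=[-0.5726]
Step 16: x=[7.6354] v=[-0.6067]
Step 17: x=[7.6034] v=[-0.6401]
Step 18: x=[7.5698] v=[-0.6727]
Step 19: x=[7.5346] v=[-0.7044]
Step 20: x=[7.4978] v=[-0.7353]
Step 21: x=[7.4595] v=[-0.7652]
Step 22: x=[7.4198] v=[-0.7942]
Step 23: x=[7.3787] v=[-0.8222]
Step 24: x=[7.3362] v=[-0.8492]
Step 25: x=[7.2924] v=[-0.8751]
Step 26: x=[7.2474] v=[-0.8999]
Step 27: x=[7.2012] v=[-0.9236]
Step 28: x=[7.1539] v=[-0.9461]
Step 29: x=[7.1055] v=[-0.9675]
Step 30: x=[7.0561] v=[-0.9876]
Step 31: x=[7.0058] v=[-1.0065]
Step 32: x=[6.9546] v=[-1.0241]
Step 33: x=[6.9026] v=[-1.0405]
Step 34: x=[6.8498] v=[-1.0556]
Step 35: x=[6.7963] v=[-1.0693]
Step 36: x=[6.7422] v=[-1.0817]
Step 37: x=[6.6876] v=[-1.0928]
Step 38: x=[6.6325] v=[-1.1025]
Step 39: x=[6.5770] v=[-1.1108]
Step 40: x=[6.5211] v=[-1.1177]
Step 41: x=[6.4649] v=[-1.1232]
Step 42: x=[6.4085] v=[-1.1273]
Step 43: x=[6.3520] v=[-1.1300]
Step 44: x=[6.2954] v=[-1.1313]
Step 45: x=[6.2388] v=[-1.1312]
Step 46: x=[6.1823] v=[-1.1297]
Step 47: x=[6.1260] v=[-1.1268]
Step 48: x=[6.0699] v=[-1.1225]
Step 49: x=[6.0141] v=[-1.1167]
Step 50: x=[5.9586] v=[-1.1096]
Step 51: x=[5.9035] v=[-1.1011]
Step 52: x=[5.8489] v=[-1.0912]
Step 53: x=[5.7949] v=[-1.0799]
Step 54: x=[5.7415] v=[-1.0673]
Step 55: x=[5.6888] v=[-1.0533]
Step 56: x=[5.6369] v=[-1.0380]
Step 57: x=[5.5858] v=[-1.0214]
Step 58: x=[5.5356] v=[-1.0035]
Step 59: x=[5.4864] v=[-0.9844]
Step 60: x=[5.4382] v=[-0.9641]
Step 61: x=[5.3911] v=[-0.9426]
Step 62: x=[5.3451] v=[-0.9199]
Step 63: x=[5.3003] v=[-0.8960]
Step 64: x=[5.2568] v=[-0.8710]
Step 65: x=[5.2146] v=[-0.8449]
Step 66: x=[5.1737] v=[-0.8178]
Step 67: x=[5.1342] v=[-0.7896]
Step 68: x=[5.0962] v=[-0.7605]
Step 69: x=[5.0597] v=[-0.7304]
Step 70: x=[5.0247] v=[-0.6994]
Step 71: x=[4.9913] v=[-0.6675]
Step 72: x=[4.9596] v=[-0.6348]
Step 73: x=[4.9295] v=[-0.6013]
Step 74: x=[4.9012] v=[-0.5670]
Step 75: x=[4.8746] v=[-0.5320]
Step 76: x=[4.8498] v=[-0.4964]
Step 77: x=[4.8268] v=[-0.4601]
Step 78: x=[4.8056] v=[-0.4233]
v[0] did not become non-negative within 78 steps; using fallback time=3.9000

Answer: 3.9000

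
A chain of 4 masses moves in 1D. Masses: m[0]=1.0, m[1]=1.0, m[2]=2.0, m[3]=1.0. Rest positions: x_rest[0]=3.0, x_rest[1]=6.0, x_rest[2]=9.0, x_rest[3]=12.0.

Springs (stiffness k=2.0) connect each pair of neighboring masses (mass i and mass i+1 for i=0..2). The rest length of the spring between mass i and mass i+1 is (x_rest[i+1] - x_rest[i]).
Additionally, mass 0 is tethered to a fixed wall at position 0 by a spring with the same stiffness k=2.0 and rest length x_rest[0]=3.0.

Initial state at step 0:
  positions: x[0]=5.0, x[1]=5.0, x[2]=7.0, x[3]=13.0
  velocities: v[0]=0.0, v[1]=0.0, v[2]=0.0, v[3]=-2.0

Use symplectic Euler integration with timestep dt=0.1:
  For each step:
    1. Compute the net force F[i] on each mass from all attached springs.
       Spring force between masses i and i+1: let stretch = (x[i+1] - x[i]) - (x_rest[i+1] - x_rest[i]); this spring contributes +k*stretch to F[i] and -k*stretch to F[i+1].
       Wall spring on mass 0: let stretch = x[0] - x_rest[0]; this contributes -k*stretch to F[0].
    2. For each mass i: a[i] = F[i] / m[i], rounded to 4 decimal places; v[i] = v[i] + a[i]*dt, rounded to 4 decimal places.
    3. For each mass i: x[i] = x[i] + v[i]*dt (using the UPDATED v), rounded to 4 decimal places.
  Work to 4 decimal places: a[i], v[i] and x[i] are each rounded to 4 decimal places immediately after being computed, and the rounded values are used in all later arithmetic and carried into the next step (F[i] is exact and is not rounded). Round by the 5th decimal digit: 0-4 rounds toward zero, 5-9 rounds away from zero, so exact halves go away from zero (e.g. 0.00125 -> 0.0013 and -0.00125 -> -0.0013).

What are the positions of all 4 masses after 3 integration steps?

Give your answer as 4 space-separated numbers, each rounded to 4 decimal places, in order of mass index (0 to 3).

Answer: 4.4238 5.2262 7.2271 12.0658

Derivation:
Step 0: x=[5.0000 5.0000 7.0000 13.0000] v=[0.0000 0.0000 0.0000 -2.0000]
Step 1: x=[4.9000 5.0400 7.0400 12.7400] v=[-1.0000 0.4000 0.4000 -2.6000]
Step 2: x=[4.7048 5.1172 7.1170 12.4260] v=[-1.9520 0.7720 0.7700 -3.1400]
Step 3: x=[4.4238 5.2262 7.2271 12.0658] v=[-2.8105 1.0895 1.1009 -3.6018]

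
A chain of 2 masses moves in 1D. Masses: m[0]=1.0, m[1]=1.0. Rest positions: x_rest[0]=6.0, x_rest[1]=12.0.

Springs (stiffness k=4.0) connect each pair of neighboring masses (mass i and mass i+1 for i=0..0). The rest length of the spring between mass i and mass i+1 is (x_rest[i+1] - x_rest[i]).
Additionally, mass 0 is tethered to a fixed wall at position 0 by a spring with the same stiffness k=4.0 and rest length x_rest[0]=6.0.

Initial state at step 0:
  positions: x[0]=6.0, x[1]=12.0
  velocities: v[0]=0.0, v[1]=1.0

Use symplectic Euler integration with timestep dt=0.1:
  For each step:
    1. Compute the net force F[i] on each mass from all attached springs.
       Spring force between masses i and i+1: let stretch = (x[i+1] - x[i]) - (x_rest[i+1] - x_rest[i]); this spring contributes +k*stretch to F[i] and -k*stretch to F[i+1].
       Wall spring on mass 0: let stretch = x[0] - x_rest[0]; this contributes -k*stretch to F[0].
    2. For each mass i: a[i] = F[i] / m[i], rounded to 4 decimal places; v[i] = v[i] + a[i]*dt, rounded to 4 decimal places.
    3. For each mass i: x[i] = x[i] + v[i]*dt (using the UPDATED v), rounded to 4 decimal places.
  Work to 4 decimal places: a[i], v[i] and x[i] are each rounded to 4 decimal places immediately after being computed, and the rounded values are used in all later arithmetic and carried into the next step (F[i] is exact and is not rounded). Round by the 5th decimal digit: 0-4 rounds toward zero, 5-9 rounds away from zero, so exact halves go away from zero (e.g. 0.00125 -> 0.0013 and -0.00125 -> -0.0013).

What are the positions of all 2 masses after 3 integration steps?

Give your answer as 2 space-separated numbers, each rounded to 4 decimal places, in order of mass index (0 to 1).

Step 0: x=[6.0000 12.0000] v=[0.0000 1.0000]
Step 1: x=[6.0000 12.1000] v=[0.0000 1.0000]
Step 2: x=[6.0040 12.1960] v=[0.0400 0.9600]
Step 3: x=[6.0155 12.2843] v=[0.1152 0.8832]

Answer: 6.0155 12.2843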